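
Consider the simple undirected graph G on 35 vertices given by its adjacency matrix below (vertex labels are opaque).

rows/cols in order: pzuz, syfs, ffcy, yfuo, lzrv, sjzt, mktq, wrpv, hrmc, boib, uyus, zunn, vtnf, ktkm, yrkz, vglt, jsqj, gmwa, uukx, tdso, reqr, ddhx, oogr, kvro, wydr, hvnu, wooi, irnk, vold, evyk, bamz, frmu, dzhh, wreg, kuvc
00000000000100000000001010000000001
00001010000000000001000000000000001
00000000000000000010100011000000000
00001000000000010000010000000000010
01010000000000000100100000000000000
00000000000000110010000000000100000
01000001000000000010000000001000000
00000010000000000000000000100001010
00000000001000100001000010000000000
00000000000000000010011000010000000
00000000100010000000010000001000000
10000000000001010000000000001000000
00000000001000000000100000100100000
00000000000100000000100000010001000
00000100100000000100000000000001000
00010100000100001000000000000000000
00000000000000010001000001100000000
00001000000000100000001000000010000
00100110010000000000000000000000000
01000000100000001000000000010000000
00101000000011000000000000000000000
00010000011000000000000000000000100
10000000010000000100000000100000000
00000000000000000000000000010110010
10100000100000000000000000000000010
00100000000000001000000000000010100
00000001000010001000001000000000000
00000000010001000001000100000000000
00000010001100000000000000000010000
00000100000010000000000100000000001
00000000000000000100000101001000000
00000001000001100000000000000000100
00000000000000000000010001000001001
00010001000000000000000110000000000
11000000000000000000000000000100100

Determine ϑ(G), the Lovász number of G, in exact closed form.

Vertex hrmc has 4 neighbors: uyus, yrkz, tdso, wydr.
deg(bamz) = 4; N(bamz) = {gmwa, kvro, hvnu, vold}.
N(vglt) = {yfuo, sjzt, zunn, jsqj}, |N(vglt)| = 4.
N(jsqj) = {vglt, tdso, hvnu, wooi}, |N(jsqj)| = 4.
Every vertex has degree 4 (N=35); this is K(7,3), the Kneser graph.
Distinct eigenvalues (to 6 d.p.): [4.0, 2.0, -1.0, -3.0].
Lovász (edge-transitive): ϑ = −35·(-3)/((4)−(-3)) = 15.
Numerically 15.0000.

15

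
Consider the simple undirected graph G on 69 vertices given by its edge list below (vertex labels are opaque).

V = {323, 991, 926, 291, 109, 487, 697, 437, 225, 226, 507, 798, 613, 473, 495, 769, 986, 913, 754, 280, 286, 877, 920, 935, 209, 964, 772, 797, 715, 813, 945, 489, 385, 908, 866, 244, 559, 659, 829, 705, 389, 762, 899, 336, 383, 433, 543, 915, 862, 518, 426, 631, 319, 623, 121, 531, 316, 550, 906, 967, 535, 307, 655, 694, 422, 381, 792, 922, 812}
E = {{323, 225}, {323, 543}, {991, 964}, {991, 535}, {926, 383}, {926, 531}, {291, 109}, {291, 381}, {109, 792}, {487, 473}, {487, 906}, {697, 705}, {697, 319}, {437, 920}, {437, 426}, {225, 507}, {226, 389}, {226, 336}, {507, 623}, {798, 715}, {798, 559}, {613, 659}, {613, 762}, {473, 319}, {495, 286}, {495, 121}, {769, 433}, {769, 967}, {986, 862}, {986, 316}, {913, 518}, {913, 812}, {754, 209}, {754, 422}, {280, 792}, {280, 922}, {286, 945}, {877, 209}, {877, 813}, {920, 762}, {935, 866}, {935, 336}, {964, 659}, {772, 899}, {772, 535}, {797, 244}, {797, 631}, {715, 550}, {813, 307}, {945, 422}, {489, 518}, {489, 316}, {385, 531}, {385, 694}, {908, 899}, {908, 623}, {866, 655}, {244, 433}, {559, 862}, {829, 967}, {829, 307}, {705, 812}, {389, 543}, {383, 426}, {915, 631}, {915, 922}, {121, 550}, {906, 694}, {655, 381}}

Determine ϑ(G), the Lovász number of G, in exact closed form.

N(550) = {715, 121}, |N(550)| = 2.
Vertex 798 has 2 neighbors: 715, 559.
N(613) = {659, 762}, |N(613)| = 2.
deg(244) = 2; N(244) = {797, 433}.
2-regular, N=69; connected 2-regular on 69 ⇒ C_{69}.
Distinct eigenvalues (to 3 d.p.): [2.0, 1.992, 1.967, 1.926, 1.869, 1.796, 1.709, 1.607, 1.492, 1.365, 1.227, 1.078, 0.92, 0.755, 0.583, 0.407, 0.227, 0.046, -0.136, -0.317, -0.496, -0.67, -0.838, -1.0, -1.153, -1.297, -1.43, -1.551, -1.66, -1.754, -1.834, -1.899, -1.948, -1.981, -1.998].
ϑ = −N·λ_min/(λ_max−λ_min) = −69·(-2*cos(pi/69))/(2−(-2*cos(pi/69))) = 69*cos(pi/69)/(cos(pi/69) + 1).
Numerically 34.4821141.
Check 34 ≤ 69*cos(pi/69)/(cos(pi/69) + 1) ≤ 35: both strict.

69*cos(pi/69)/(cos(pi/69) + 1)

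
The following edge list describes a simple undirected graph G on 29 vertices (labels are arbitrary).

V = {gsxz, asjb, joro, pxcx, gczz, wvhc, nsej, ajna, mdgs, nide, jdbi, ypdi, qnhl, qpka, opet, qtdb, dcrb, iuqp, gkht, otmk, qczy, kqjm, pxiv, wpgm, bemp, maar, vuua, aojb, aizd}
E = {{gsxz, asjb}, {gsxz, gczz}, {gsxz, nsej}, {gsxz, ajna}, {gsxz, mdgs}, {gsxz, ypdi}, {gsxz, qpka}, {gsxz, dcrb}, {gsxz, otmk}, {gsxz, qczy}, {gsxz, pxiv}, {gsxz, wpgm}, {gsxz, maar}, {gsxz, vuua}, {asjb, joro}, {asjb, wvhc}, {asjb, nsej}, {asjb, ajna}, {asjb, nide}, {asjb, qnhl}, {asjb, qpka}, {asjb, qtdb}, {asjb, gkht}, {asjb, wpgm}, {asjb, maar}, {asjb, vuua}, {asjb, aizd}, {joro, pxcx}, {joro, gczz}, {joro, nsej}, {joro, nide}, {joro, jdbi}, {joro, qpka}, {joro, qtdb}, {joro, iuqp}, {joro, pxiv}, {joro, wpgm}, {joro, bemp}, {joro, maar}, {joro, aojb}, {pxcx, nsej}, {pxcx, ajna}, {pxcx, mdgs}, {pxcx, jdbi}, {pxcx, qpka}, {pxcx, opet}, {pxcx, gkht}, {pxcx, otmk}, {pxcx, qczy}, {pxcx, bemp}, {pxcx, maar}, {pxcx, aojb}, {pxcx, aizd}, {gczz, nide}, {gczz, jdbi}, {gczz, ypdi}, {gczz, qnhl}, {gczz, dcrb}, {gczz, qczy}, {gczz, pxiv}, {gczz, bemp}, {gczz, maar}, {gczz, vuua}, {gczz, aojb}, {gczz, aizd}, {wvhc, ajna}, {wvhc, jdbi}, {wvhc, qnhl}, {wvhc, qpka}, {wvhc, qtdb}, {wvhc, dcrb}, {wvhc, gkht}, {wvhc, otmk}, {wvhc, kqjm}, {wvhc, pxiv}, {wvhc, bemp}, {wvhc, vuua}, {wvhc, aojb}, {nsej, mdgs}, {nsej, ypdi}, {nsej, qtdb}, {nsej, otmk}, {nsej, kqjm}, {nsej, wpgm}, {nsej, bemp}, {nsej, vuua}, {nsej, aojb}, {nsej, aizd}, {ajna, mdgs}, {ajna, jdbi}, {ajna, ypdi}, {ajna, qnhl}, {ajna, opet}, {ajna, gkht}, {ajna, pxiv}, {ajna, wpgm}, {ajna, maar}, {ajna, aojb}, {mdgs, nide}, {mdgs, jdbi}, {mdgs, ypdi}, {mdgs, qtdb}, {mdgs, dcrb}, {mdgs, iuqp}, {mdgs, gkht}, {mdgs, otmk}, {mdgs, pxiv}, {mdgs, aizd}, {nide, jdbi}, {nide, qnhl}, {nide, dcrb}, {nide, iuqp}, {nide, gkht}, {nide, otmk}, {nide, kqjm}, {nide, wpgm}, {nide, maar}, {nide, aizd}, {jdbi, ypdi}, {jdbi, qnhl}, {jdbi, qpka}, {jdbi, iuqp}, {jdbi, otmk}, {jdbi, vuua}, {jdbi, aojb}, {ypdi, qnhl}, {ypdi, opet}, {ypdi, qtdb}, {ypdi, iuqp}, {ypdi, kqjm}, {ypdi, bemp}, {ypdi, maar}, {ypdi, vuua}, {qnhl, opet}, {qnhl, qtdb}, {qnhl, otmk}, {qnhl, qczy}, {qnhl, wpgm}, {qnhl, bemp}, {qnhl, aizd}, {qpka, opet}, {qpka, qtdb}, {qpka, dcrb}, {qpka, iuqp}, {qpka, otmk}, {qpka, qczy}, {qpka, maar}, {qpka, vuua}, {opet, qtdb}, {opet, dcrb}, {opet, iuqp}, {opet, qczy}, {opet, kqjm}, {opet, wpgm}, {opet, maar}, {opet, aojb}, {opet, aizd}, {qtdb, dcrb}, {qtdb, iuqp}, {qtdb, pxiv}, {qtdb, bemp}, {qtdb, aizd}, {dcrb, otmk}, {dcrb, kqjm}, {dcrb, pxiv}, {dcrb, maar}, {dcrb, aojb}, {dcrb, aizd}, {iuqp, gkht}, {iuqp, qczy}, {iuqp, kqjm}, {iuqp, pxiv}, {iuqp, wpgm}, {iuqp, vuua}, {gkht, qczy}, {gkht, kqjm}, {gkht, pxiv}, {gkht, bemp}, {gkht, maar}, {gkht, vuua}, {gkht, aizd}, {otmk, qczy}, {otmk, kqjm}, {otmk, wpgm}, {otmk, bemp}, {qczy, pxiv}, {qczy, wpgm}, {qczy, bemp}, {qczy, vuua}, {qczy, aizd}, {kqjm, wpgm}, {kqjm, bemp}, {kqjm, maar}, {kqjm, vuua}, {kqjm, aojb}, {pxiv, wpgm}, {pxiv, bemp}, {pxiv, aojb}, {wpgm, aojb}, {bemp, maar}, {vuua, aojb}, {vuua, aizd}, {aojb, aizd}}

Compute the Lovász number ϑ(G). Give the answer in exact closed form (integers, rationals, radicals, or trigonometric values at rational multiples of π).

sqrt(29)

Vertex vuua has 14 neighbors: gsxz, asjb, gczz, wvhc, nsej, jdbi, ypdi, qpka, iuqp, gkht, qczy, kqjm, aojb, aizd.
Vertex aizd has 14 neighbors: asjb, pxcx, gczz, nsej, mdgs, nide, qnhl, opet, qtdb, dcrb, gkht, qczy, vuua, aojb.
N(bemp) = {joro, pxcx, gczz, wvhc, nsej, ypdi, qnhl, qtdb, gkht, otmk, qczy, kqjm, pxiv, maar}, |N(bemp)| = 14.
N(asjb) = {gsxz, joro, wvhc, nsej, ajna, nide, qnhl, qpka, qtdb, gkht, wpgm, maar, vuua, aizd}, |N(asjb)| = 14.
14-regular, N=29; strongly regular (29,14,6,7).
A has 3 distinct eigenvalues ≈ [14.0, 2.19258, -3.19258].
Lovász (edge-transitive): ϑ = −29·(-sqrt(29)/2 - 1/2)/((14)−(-sqrt(29)/2 - 1/2)) = sqrt(29).
Numerically 5.385165.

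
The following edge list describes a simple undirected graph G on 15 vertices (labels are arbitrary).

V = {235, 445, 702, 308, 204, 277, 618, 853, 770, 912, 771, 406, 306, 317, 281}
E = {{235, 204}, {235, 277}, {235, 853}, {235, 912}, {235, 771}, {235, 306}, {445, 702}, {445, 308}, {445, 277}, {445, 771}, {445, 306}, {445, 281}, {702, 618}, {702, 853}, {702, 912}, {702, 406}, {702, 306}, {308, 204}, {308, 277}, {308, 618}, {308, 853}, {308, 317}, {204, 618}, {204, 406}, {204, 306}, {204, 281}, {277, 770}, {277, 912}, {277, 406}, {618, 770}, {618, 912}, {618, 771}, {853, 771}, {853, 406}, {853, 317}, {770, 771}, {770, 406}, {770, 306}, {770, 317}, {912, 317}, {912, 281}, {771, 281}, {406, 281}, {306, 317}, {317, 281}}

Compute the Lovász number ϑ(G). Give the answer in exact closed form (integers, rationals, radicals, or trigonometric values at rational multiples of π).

5

Vertex 853 has 6 neighbors: 235, 702, 308, 771, 406, 317.
N(445) = {702, 308, 277, 771, 306, 281}, |N(445)| = 6.
Vertex 277 has 6 neighbors: 235, 445, 308, 770, 912, 406.
deg(406) = 6; N(406) = {702, 204, 277, 853, 770, 281}.
deg(v) = 6 for all v (|V|=15); this is K(6,2), the Kneser graph.
The 3 distinct eigenvalues: [6.0, 1.0, -3.0].
−15·(-3) / ((6)−(-3)) = 5 = ϑ(G).
≈ 5.0000000 (to 7 d.p.).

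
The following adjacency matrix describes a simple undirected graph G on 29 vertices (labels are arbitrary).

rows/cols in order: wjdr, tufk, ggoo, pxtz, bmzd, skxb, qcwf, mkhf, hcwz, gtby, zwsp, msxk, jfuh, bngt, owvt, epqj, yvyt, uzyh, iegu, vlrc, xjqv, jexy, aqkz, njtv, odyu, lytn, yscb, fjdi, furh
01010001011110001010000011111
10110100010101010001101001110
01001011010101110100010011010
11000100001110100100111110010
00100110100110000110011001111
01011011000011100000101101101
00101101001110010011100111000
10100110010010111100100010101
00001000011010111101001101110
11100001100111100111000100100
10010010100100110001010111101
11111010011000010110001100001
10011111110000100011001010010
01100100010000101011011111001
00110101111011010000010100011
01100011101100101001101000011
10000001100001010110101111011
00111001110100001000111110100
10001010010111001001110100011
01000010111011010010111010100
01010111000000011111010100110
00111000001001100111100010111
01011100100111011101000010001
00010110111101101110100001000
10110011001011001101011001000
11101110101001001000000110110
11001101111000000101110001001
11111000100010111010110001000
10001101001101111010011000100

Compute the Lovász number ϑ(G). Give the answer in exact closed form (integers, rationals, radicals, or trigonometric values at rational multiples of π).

Vertex vlrc has 14 neighbors: tufk, qcwf, hcwz, gtby, zwsp, jfuh, bngt, epqj, iegu, xjqv, jexy, aqkz, odyu, yscb.
deg(fjdi) = 14; N(fjdi) = {wjdr, tufk, ggoo, pxtz, bmzd, hcwz, jfuh, owvt, epqj, yvyt, iegu, xjqv, jexy, lytn}.
deg(tufk) = 14; N(tufk) = {wjdr, ggoo, pxtz, skxb, gtby, msxk, bngt, epqj, vlrc, xjqv, aqkz, lytn, yscb, fjdi}.
Vertex qcwf has 14 neighbors: ggoo, bmzd, skxb, mkhf, zwsp, msxk, jfuh, epqj, iegu, vlrc, xjqv, njtv, odyu, lytn.
Regular of degree 14 on 29 vertices: Paley(29): SR with (k,λ,μ)=(14,6,7).
The 3 distinct eigenvalues: [14.0, 2.1926, -3.1926].
Lovász (edge-transitive): ϑ = −29·(-sqrt(29)/2 - 1/2)/((14)−(-sqrt(29)/2 - 1/2)) = sqrt(29).
Numerically 5.385165.

sqrt(29)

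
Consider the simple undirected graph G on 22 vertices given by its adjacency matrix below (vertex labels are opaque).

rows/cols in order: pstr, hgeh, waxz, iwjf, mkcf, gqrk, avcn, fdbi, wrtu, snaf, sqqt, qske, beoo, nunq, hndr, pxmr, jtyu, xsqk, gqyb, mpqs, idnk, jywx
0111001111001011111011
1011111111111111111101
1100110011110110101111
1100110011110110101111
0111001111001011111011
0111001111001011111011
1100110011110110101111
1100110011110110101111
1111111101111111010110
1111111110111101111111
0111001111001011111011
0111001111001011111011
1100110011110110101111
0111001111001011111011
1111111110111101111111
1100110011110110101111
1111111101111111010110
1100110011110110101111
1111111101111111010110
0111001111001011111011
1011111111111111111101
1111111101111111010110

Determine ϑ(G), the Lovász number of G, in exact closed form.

7

N(wrtu) = {pstr, hgeh, waxz, iwjf, mkcf, gqrk, avcn, fdbi, snaf, sqqt, qske, beoo, nunq, hndr, pxmr, xsqk, mpqs, idnk}, |N(wrtu)| = 18.
Vertex idnk has 20 neighbors: pstr, waxz, iwjf, mkcf, gqrk, avcn, fdbi, wrtu, snaf, sqqt, qske, beoo, nunq, hndr, pxmr, jtyu, xsqk, gqyb, mpqs, jywx.
deg(hgeh) = 20; N(hgeh) = {pstr, waxz, iwjf, mkcf, gqrk, avcn, fdbi, wrtu, snaf, sqqt, qske, beoo, nunq, hndr, pxmr, jtyu, xsqk, gqyb, mpqs, jywx}.
N(iwjf) = {pstr, hgeh, mkcf, gqrk, wrtu, snaf, sqqt, qske, nunq, hndr, jtyu, gqyb, mpqs, idnk, jywx}, |N(iwjf)| = 15.
Complete multipartite on [7, 7, 4, 2, 2]: sandwich collapses at ϑ=7.
= 7.0000000… (decimal).
Lovász sandwich 7 ≤ 7 ≤ 7: collapsed.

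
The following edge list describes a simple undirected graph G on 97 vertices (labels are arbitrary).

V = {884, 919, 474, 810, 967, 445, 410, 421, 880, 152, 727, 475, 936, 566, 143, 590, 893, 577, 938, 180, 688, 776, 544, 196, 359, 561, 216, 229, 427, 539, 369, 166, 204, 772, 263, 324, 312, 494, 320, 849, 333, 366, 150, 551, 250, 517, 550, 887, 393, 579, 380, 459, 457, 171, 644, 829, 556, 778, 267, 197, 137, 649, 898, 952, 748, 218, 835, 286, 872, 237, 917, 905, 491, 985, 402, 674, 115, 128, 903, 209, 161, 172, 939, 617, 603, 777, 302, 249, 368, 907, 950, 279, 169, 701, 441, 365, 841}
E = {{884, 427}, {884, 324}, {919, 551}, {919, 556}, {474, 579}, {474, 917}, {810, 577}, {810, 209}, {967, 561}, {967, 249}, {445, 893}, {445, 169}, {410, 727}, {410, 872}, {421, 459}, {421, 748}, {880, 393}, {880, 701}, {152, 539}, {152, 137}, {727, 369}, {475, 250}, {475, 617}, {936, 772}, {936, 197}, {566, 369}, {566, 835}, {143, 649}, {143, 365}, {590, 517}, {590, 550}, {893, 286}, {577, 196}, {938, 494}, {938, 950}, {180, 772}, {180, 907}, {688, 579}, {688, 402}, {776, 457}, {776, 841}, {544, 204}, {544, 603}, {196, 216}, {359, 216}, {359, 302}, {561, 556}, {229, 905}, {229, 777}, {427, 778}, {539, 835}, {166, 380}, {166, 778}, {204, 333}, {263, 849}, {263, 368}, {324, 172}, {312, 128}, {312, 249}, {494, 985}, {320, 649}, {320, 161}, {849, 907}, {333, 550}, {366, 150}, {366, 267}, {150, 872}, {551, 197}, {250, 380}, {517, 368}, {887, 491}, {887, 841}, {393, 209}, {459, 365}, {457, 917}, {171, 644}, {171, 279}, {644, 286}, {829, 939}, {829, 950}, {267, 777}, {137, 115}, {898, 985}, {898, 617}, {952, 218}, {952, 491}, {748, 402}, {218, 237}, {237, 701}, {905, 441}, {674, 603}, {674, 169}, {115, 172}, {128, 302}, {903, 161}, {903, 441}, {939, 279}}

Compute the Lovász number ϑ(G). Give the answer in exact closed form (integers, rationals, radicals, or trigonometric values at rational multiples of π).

97*cos(pi/97)/(cos(pi/97) + 1)

N(441) = {905, 903}, |N(441)| = 2.
Vertex 359 has 2 neighbors: 216, 302.
Vertex 907 has 2 neighbors: 180, 849.
Vertex 150 has 2 neighbors: 366, 872.
2-regular, N=97; a single 97-cycle (edge-transitive).
Distinct eigenvalues (to 4 d.p.): [2.0, 1.9958, 1.9832, 1.9624, 1.9332, 1.896, 1.8508, 1.7979, 1.7374, 1.6697, 1.5949, 1.5134, 1.4256, 1.3318, 1.2325, 1.1279, 1.0186, 0.9051, 0.7878, 0.6671, 0.5437, 0.4179, 0.2905, 0.1618, 0.0324, -0.0971, -0.2262, -0.3544, -0.481, -0.6057, -0.7278, -0.8469, -0.9624, -1.0738, -1.1808, -1.2828, -1.3794, -1.4703, -1.555, -1.6331, -1.7044, -1.7686, -1.8253, -1.8744, -1.9156, -1.9488, -1.9738, -1.9906, -1.999].
Lovász (edge-transitive): ϑ = −97·(-2*cos(pi/97))/((2)−(-2*cos(pi/97))) = 97*cos(pi/97)/(cos(pi/97) + 1).
= 48.48727921… (decimal).
α=48, χ(Ḡ)=49; ϑ=97*cos(pi/97)/(cos(pi/97) + 1) lies between (both strict).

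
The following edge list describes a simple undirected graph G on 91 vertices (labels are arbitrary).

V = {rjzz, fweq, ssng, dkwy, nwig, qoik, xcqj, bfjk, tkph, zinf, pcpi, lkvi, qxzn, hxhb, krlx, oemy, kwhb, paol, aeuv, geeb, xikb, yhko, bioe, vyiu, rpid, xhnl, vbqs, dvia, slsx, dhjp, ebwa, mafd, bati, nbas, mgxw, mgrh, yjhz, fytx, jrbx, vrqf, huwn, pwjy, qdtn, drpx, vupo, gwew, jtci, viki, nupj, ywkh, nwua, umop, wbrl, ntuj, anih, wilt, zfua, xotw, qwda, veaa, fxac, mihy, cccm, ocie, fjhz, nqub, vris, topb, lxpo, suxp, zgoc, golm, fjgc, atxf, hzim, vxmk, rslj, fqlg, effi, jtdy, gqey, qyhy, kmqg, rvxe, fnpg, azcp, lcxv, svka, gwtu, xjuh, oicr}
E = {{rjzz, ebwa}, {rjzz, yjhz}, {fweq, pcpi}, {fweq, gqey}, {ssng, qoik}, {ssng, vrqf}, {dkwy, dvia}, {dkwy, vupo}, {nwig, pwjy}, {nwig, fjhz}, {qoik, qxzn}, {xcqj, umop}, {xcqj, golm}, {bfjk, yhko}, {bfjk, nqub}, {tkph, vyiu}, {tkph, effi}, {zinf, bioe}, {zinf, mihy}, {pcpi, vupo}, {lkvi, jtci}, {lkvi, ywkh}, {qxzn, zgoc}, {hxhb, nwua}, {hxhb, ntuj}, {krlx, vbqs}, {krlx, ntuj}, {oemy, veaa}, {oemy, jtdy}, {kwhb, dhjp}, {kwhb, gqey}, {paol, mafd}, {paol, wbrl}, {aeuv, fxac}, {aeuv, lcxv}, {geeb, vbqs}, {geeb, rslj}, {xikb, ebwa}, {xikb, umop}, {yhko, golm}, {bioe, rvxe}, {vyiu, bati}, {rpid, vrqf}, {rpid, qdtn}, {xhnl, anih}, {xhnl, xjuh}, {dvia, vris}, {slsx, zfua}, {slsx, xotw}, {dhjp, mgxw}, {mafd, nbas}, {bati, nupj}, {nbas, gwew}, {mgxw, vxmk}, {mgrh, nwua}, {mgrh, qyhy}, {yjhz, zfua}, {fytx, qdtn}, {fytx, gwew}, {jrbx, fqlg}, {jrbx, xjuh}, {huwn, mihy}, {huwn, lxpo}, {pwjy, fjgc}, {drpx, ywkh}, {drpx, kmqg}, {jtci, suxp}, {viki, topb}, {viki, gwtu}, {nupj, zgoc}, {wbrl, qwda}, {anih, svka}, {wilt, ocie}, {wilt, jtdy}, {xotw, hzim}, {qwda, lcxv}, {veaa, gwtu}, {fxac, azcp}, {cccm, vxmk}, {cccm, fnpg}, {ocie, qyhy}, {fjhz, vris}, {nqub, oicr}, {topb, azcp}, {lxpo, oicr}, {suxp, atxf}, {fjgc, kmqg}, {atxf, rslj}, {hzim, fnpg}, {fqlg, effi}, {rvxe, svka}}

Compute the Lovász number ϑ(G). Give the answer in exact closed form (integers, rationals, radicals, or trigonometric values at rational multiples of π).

91*cos(pi/91)/(cos(pi/91) + 1)

Vertex topb has 2 neighbors: viki, azcp.
Vertex huwn has 2 neighbors: mihy, lxpo.
Vertex lkvi has 2 neighbors: jtci, ywkh.
Vertex qwda has 2 neighbors: wbrl, lcxv.
deg(v) = 2 for all v (|V|=91); the odd cycle C_{91}.
A has 46 distinct eigenvalues ≈ [2.0, 1.9952, 1.981, 1.9572, 1.9242, 1.882, 1.8308, 1.7709, 1.7026, 1.6261, 1.5419, 1.4504, 1.3519, 1.247, 1.1361, 1.0199, 0.8987, 0.7733, 0.6442, 0.5121, 0.3775, 0.2411, 0.1035, -0.0345, -0.1724, -0.3095, -0.445, -0.5785, -0.7092, -0.8365, -0.9599, -1.0786, -1.1923, -1.3002, -1.402, -1.497, -1.585, -1.6653, -1.7378, -1.8019, -1.8575, -1.9042, -1.9419, -1.9703, -1.9893, -1.9988].
λ_max=2, λ_min=-2*cos(pi/91); ϑ = −91·λ_min/(λ_max−λ_min) = 91*cos(pi/91)/(cos(pi/91) + 1).
= 45.4864… (decimal).
45 ≤ 91*cos(pi/91)/(cos(pi/91) + 1) ≤ 46: both strict.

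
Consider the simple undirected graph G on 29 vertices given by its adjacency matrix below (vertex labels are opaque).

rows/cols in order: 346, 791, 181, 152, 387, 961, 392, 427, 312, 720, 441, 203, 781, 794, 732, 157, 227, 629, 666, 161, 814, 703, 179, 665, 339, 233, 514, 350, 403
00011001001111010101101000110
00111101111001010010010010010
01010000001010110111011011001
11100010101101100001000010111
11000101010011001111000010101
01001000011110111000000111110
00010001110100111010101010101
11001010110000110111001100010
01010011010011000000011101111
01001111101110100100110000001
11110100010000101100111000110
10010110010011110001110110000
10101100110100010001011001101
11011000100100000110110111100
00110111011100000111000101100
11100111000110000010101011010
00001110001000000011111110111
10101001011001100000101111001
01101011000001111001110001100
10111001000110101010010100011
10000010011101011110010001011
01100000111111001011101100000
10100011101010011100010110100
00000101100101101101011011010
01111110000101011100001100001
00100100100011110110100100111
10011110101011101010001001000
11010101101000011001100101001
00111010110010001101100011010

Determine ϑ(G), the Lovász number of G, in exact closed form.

Vertex 794 has 14 neighbors: 346, 791, 152, 387, 312, 203, 629, 666, 814, 703, 665, 339, 233, 514.
N(720) = {791, 387, 961, 392, 427, 312, 441, 203, 781, 732, 629, 814, 703, 403}, |N(720)| = 14.
N(161) = {346, 181, 152, 387, 427, 203, 781, 732, 227, 666, 703, 665, 350, 403}, |N(161)| = 14.
Vertex 179 has 14 neighbors: 346, 181, 392, 427, 312, 441, 781, 157, 227, 629, 703, 665, 339, 514.
deg(v) = 14 for all v (|V|=29); Paley(29): SR with (k,λ,μ)=(14,6,7).
The 3 distinct eigenvalues: [14.0, 2.19258, -3.19258].
−29·(-sqrt(29)/2 - 1/2) / ((14)−(-sqrt(29)/2 - 1/2)) = sqrt(29) = ϑ(G).
≈ 5.385164807 (to 9 d.p.).

sqrt(29)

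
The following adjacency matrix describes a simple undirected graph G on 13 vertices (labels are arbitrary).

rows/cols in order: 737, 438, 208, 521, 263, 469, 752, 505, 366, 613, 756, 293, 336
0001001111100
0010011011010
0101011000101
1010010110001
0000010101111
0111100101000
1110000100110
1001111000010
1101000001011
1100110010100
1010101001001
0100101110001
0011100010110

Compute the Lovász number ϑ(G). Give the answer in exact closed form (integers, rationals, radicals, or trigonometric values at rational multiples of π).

sqrt(13)

N(752) = {737, 438, 208, 505, 756, 293}, |N(752)| = 6.
Vertex 756 has 6 neighbors: 737, 208, 263, 752, 613, 336.
N(336) = {208, 521, 263, 366, 756, 293}, |N(336)| = 6.
N(366) = {737, 438, 521, 613, 293, 336}, |N(366)| = 6.
13-vertex 6-regular graph: strongly regular (13,6,2,3).
A has 3 distinct eigenvalues ≈ [6.0, 1.30278, -2.30278].
Lovász: ϑ = −13(-sqrt(13)/2 - 1/2)/(6+-(-sqrt(13)/2 - 1/2)) = sqrt(13).
≈ 3.6055513 (to 7 d.p.).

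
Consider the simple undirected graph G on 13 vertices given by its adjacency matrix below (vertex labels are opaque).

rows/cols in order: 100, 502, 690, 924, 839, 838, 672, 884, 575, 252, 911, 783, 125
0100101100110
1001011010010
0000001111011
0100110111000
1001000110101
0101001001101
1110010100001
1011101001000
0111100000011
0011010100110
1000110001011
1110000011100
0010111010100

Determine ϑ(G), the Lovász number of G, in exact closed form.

sqrt(13)

Vertex 100 has 6 neighbors: 502, 839, 672, 884, 911, 783.
deg(672) = 6; N(672) = {100, 502, 690, 838, 884, 125}.
N(252) = {690, 924, 838, 884, 911, 783}, |N(252)| = 6.
Vertex 884 has 6 neighbors: 100, 690, 924, 839, 672, 252.
Regular of degree 6 on 13 vertices: SR(13,6,2,3) — a Paley graph.
Distinct eigenvalues (to 3 d.p.): [6.0, 1.303, -2.303].
Lovász (edge-transitive): ϑ = −13·(-sqrt(13)/2 - 1/2)/((6)−(-sqrt(13)/2 - 1/2)) = sqrt(13).
≈ 3.605551275 (to 9 d.p.).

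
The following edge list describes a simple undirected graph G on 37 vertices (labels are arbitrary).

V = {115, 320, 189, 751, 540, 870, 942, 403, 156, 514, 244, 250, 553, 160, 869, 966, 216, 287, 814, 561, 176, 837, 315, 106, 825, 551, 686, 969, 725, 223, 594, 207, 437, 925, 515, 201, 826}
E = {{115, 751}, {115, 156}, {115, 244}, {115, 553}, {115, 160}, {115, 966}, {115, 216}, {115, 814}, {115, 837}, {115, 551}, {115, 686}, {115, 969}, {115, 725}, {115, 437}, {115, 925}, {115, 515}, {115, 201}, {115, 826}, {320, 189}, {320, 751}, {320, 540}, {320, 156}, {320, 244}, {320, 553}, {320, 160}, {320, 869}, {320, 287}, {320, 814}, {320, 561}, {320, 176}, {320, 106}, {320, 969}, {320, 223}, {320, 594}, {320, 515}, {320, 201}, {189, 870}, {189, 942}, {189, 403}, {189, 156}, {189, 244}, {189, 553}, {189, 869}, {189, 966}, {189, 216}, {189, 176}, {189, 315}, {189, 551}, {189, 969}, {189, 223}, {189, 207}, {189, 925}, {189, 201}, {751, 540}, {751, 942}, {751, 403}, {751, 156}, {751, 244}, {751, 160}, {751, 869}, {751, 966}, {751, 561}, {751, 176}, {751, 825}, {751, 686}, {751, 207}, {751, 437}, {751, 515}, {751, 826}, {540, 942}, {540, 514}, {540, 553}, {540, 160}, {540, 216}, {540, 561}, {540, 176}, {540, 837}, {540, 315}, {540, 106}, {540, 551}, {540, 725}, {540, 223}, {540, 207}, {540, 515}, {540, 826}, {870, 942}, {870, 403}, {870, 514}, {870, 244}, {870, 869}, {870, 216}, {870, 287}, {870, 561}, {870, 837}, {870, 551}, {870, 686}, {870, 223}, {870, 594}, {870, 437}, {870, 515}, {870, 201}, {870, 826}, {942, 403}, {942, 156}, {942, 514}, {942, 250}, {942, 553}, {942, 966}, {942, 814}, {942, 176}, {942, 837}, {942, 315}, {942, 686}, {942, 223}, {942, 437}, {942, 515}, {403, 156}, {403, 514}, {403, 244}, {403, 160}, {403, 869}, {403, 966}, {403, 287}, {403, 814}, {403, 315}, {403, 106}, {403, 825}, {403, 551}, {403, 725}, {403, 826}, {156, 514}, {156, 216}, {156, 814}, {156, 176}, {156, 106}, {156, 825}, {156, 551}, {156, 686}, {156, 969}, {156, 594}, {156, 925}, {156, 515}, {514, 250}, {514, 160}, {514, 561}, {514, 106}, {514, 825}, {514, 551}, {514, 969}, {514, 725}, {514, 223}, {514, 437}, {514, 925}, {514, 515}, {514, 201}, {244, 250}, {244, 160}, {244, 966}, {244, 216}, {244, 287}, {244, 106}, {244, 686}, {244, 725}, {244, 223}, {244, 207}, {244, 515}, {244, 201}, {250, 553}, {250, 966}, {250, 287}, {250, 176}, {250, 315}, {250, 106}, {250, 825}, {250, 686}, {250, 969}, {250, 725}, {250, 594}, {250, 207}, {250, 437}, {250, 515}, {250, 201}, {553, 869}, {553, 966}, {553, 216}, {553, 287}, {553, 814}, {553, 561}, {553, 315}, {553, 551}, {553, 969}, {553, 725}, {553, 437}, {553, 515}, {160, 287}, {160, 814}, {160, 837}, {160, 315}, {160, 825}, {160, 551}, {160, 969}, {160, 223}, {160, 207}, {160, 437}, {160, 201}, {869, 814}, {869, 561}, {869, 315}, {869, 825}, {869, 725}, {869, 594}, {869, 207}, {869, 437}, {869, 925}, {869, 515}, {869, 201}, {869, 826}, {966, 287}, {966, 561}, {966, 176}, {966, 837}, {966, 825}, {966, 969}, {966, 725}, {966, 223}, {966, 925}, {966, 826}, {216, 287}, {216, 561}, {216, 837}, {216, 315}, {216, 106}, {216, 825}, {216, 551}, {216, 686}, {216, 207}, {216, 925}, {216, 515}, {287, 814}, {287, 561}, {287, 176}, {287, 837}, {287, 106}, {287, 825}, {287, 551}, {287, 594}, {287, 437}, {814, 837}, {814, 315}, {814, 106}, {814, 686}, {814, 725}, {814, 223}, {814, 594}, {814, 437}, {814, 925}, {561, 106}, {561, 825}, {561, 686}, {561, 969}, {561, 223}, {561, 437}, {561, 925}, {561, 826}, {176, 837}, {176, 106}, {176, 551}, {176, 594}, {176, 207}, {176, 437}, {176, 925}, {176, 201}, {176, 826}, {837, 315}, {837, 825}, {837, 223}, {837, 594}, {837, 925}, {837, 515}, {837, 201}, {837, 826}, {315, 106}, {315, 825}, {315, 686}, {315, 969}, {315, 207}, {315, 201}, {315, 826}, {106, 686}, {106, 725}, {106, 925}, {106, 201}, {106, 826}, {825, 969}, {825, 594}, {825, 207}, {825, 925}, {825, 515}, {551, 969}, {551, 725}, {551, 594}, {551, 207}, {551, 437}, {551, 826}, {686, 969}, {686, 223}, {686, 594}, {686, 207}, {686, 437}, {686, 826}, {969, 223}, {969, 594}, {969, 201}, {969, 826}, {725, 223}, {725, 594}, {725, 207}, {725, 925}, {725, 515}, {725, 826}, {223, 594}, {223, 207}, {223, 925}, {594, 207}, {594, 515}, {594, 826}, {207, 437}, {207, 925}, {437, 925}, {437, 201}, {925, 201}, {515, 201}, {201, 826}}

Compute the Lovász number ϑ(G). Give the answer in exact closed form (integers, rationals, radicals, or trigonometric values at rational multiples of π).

sqrt(37)

Vertex 320 has 18 neighbors: 189, 751, 540, 156, 244, 553, 160, 869, 287, 814, 561, 176, 106, 969, 223, 594, 515, 201.
N(825) = {751, 403, 156, 514, 250, 160, 869, 966, 216, 287, 561, 837, 315, 969, 594, 207, 925, 515}, |N(825)| = 18.
Vertex 207 has 18 neighbors: 189, 751, 540, 244, 250, 160, 869, 216, 176, 315, 825, 551, 686, 725, 223, 594, 437, 925.
N(942) = {189, 751, 540, 870, 403, 156, 514, 250, 553, 966, 814, 176, 837, 315, 686, 223, 437, 515}, |N(942)| = 18.
G on 37 vertices is 18-regular; strongly regular (37,18,8,9).
spec(A) ≈ [18.0, 2.5414, -3.5414] (distinct, 4 d.p.).
ϑ = −N·λ_min/(λ_max−λ_min) = −37·(-sqrt(37)/2 - 1/2)/(18−(-sqrt(37)/2 - 1/2)) = sqrt(37).
≈ 6.08276 (to 5 d.p.).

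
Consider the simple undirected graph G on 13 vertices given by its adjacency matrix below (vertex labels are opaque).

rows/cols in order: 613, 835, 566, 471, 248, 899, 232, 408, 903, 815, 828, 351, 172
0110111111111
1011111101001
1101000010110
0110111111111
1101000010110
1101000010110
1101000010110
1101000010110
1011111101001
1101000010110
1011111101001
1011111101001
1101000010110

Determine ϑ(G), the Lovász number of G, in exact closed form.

7

Vertex 248 has 6 neighbors: 613, 835, 471, 903, 828, 351.
Vertex 828 has 9 neighbors: 613, 566, 471, 248, 899, 232, 408, 815, 172.
Vertex 232 has 6 neighbors: 613, 835, 471, 903, 828, 351.
Vertex 903 has 9 neighbors: 613, 566, 471, 248, 899, 232, 408, 815, 172.
3 parts of sizes [7, 4, 2]; α(G) = 7 = ϑ (perfect).
ϑ(G) ≈ 7.0000.
Sandwich: α(G)=7 ≤ ϑ(G)=7 ≤ χ(Ḡ)=7 (collapsed).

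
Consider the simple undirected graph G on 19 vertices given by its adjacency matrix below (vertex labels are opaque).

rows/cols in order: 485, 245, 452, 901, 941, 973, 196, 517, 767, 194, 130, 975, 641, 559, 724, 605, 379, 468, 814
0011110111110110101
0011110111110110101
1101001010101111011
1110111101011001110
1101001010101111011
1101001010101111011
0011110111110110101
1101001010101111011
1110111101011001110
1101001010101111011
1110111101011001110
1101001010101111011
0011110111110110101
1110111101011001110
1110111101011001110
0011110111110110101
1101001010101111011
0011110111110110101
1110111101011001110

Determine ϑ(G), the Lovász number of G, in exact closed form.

7

deg(559) = 13; N(559) = {485, 245, 452, 941, 973, 196, 517, 194, 975, 641, 605, 379, 468}.
Vertex 468 has 13 neighbors: 452, 901, 941, 973, 517, 767, 194, 130, 975, 559, 724, 379, 814.
Vertex 245 has 13 neighbors: 452, 901, 941, 973, 517, 767, 194, 130, 975, 559, 724, 379, 814.
N(452) = {485, 245, 901, 196, 767, 130, 641, 559, 724, 605, 468, 814}, |N(452)| = 12.
Complete multipartite on [7, 6, 6]: sandwich collapses at ϑ=7.
ϑ(G) ≈ 7.0000.
Lovász sandwich 7 ≤ 7 ≤ 7: collapsed.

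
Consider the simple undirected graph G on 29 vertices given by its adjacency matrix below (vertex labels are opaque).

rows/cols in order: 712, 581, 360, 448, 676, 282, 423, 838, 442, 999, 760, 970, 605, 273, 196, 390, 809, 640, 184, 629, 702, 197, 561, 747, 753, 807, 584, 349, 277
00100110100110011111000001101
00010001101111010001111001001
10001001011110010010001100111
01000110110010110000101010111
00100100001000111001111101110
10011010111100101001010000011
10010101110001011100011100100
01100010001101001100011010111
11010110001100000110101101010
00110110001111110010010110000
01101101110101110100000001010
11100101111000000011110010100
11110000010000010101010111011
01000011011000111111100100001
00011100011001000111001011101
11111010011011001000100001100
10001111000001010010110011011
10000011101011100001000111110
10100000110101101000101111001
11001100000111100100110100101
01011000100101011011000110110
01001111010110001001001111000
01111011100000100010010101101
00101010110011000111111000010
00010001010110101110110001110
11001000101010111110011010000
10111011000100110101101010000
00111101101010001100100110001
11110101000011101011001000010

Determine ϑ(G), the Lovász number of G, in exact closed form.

N(629) = {712, 581, 676, 282, 970, 605, 273, 196, 640, 702, 197, 747, 584, 277}, |N(629)| = 14.
deg(807) = 14; N(807) = {712, 581, 676, 442, 760, 605, 196, 390, 809, 640, 184, 197, 561, 753}.
N(702) = {581, 448, 676, 442, 970, 273, 390, 809, 184, 629, 747, 753, 584, 349}, |N(702)| = 14.
deg(423) = 14; N(423) = {712, 448, 282, 838, 442, 999, 273, 390, 809, 640, 197, 561, 747, 584}.
Regular of degree 14 on 29 vertices: SR(29,14,6,7) — a Paley graph.
Distinct eigenvalues (to 4 d.p.): [14.0, 2.1926, -3.1926].
With N=29: ϑ(G) = 29·(-(-sqrt(29)/2 - 1/2))/(14−(-sqrt(29)/2 - 1/2)) = sqrt(29).
Numerically 5.3852.

sqrt(29)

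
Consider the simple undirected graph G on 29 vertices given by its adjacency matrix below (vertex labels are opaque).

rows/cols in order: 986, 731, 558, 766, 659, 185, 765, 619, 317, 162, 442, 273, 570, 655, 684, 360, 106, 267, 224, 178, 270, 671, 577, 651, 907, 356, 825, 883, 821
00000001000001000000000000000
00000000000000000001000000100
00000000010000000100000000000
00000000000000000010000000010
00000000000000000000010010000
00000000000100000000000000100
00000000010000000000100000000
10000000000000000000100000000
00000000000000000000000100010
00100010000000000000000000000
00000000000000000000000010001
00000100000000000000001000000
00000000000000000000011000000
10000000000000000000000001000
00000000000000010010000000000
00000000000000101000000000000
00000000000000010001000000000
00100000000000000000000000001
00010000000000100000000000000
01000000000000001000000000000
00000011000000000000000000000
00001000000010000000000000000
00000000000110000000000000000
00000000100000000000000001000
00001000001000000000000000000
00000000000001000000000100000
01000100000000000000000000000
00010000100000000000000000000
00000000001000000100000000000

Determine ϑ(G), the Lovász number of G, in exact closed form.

N(655) = {986, 356}, |N(655)| = 2.
Vertex 577 has 2 neighbors: 273, 570.
deg(570) = 2; N(570) = {671, 577}.
N(765) = {162, 270}, |N(765)| = 2.
Every vertex has degree 2 (N=29); this is C_{29}, the 29-cycle.
spec(A) ≈ [2.0, 1.9532, 1.8152, 1.5922, 1.2948, 0.9368, 0.5351, 0.1083, -0.3236, -0.7403, -1.1224, -1.452, -1.7137, -1.8953, -1.9883] (distinct, 4 d.p.).
−29·(-2*cos(pi/29)) / ((2)−(-2*cos(pi/29))) = 29*cos(pi/29)/(cos(pi/29) + 1) = ϑ(G).
= 14.4574… (decimal).
Sandwich: α(G)=14 ≤ ϑ(G)=29*cos(pi/29)/(cos(pi/29) + 1) ≤ χ(Ḡ)=15 (both strict).

29*cos(pi/29)/(cos(pi/29) + 1)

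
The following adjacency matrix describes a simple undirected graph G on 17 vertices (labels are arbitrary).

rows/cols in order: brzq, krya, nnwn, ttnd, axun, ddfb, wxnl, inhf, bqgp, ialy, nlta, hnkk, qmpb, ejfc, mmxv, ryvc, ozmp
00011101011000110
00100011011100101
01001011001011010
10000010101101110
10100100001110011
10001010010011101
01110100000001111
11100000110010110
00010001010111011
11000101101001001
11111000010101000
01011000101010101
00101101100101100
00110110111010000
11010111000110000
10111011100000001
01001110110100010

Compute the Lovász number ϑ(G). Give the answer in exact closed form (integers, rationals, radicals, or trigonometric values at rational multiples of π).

sqrt(17)

Vertex bqgp has 8 neighbors: ttnd, inhf, ialy, hnkk, qmpb, ejfc, ryvc, ozmp.
N(ozmp) = {krya, axun, ddfb, wxnl, bqgp, ialy, hnkk, ryvc}, |N(ozmp)| = 8.
deg(krya) = 8; N(krya) = {nnwn, wxnl, inhf, ialy, nlta, hnkk, mmxv, ozmp}.
N(axun) = {brzq, nnwn, ddfb, nlta, hnkk, qmpb, ryvc, ozmp}, |N(axun)| = 8.
17-vertex 8-regular graph: SR(17,8,3,4) — a Paley graph.
A has 3 distinct eigenvalues ≈ [8.0, 1.5616, -2.5616].
Lovász (edge-transitive): ϑ = −17·(-sqrt(17)/2 - 1/2)/((8)−(-sqrt(17)/2 - 1/2)) = sqrt(17).
Numerically 4.12311.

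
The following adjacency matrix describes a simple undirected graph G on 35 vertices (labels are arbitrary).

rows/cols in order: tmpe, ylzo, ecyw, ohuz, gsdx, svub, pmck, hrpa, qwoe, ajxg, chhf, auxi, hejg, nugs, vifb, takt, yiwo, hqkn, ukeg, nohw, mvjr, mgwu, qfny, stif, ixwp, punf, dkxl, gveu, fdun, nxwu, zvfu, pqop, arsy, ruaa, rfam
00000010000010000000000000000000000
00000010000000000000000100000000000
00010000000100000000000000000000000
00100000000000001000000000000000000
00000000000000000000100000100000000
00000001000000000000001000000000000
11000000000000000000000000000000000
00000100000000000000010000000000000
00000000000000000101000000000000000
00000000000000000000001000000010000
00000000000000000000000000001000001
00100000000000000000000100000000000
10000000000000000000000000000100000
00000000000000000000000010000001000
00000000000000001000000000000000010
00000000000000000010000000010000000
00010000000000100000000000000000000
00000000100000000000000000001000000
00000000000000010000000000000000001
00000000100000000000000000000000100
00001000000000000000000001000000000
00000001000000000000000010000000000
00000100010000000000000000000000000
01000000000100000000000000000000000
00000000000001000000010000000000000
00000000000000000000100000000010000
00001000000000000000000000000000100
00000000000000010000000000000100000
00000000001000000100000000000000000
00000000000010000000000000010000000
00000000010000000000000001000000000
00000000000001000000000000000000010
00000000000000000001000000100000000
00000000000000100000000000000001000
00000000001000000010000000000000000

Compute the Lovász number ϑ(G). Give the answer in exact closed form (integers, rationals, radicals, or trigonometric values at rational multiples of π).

N(auxi) = {ecyw, stif}, |N(auxi)| = 2.
Vertex mvjr has 2 neighbors: gsdx, punf.
N(gsdx) = {mvjr, dkxl}, |N(gsdx)| = 2.
deg(mgwu) = 2; N(mgwu) = {hrpa, ixwp}.
Every vertex has degree 2 (N=35); connected 2-regular on 35 ⇒ C_{35}.
The 18 distinct eigenvalues: [2.0, 1.9679, 1.8725, 1.7169, 1.5061, 1.247, 0.9477, 0.618, 0.2685, -0.0897, -0.445, -0.7861, -1.1018, -1.3821, -1.618, -1.8019, -1.9279, -1.9919].
λ_max=2, λ_min=-2*cos(pi/35); ϑ = −35·λ_min/(λ_max−λ_min) = 35*cos(pi/35)/(cos(pi/35) + 1).
= 17.46470403… (decimal).
17 ≤ 35*cos(pi/35)/(cos(pi/35) + 1) ≤ 18: both strict.

35*cos(pi/35)/(cos(pi/35) + 1)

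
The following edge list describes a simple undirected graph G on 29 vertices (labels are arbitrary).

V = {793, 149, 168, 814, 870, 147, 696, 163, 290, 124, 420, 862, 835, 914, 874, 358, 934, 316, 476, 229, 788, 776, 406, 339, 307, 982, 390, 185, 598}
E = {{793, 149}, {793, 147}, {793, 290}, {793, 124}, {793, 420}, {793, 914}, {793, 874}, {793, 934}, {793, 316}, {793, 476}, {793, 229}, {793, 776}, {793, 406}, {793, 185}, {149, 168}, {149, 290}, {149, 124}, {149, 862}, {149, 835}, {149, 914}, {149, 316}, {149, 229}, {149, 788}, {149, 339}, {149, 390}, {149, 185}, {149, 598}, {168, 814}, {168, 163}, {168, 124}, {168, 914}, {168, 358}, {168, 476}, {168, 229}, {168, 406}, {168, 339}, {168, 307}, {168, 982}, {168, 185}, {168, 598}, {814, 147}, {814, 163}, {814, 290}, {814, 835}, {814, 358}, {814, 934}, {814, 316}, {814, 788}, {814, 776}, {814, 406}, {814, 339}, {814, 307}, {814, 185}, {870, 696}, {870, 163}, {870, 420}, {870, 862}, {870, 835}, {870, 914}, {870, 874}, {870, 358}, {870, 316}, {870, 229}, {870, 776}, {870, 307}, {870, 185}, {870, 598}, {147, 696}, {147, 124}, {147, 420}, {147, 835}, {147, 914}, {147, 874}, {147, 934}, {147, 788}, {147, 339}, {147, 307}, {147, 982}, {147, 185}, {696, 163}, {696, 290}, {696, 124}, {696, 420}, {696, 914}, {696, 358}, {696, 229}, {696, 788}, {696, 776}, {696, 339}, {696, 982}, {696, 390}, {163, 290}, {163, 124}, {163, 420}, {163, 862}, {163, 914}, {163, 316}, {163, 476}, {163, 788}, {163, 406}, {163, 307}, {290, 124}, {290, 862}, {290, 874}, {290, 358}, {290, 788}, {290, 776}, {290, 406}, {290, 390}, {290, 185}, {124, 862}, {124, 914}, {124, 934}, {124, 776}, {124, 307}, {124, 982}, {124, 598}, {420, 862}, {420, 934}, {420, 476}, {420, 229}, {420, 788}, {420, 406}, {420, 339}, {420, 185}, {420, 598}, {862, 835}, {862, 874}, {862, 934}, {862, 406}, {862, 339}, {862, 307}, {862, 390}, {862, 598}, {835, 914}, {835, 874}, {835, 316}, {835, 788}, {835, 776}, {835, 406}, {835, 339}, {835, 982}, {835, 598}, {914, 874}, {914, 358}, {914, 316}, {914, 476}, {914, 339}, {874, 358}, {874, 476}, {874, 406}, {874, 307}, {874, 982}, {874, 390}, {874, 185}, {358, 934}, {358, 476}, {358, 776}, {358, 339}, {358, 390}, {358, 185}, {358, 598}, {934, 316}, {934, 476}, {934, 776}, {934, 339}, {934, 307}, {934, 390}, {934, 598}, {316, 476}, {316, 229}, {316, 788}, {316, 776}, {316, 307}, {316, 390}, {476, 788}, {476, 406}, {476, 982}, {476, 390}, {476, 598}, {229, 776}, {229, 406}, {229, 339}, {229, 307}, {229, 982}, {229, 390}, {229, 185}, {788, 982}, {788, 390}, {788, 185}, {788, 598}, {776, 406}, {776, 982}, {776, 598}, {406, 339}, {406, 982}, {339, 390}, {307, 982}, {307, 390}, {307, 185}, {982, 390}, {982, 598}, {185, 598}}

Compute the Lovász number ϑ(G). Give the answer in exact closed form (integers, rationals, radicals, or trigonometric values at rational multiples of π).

sqrt(29)

deg(307) = 14; N(307) = {168, 814, 870, 147, 163, 124, 862, 874, 934, 316, 229, 982, 390, 185}.
deg(185) = 14; N(185) = {793, 149, 168, 814, 870, 147, 290, 420, 874, 358, 229, 788, 307, 598}.
Vertex 163 has 14 neighbors: 168, 814, 870, 696, 290, 124, 420, 862, 914, 316, 476, 788, 406, 307.
N(229) = {793, 149, 168, 870, 696, 420, 316, 776, 406, 339, 307, 982, 390, 185}, |N(229)| = 14.
G on 29 vertices is 14-regular; SR(29,14,6,7) — a Paley graph.
Distinct eigenvalues (to 3 d.p.): [14.0, 2.193, -3.193].
Lovász (edge-transitive): ϑ = −29·(-sqrt(29)/2 - 1/2)/((14)−(-sqrt(29)/2 - 1/2)) = sqrt(29).
= 5.3852… (decimal).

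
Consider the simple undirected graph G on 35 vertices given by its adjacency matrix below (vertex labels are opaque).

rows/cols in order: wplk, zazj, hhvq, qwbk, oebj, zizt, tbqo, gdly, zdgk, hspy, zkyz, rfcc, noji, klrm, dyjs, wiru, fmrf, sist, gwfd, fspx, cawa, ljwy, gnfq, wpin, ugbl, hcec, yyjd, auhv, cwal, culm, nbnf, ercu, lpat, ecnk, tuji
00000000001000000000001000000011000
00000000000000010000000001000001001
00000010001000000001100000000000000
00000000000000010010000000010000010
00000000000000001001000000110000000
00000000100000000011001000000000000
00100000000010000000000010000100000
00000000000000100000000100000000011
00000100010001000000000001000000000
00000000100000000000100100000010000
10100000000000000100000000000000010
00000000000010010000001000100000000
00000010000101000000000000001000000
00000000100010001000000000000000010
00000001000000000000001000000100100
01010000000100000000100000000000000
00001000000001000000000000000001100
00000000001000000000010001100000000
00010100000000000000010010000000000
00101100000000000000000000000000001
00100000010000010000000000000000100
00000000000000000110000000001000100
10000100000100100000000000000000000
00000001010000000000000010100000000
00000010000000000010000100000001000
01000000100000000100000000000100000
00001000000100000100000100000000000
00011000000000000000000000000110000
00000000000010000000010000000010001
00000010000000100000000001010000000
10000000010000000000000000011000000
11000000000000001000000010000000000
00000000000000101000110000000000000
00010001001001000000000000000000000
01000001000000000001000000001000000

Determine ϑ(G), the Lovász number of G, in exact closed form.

deg(wpin) = 4; N(wpin) = {gdly, hspy, ugbl, yyjd}.
Vertex tuji has 4 neighbors: zazj, gdly, fspx, cwal.
Vertex culm has 4 neighbors: tbqo, dyjs, hcec, auhv.
N(rfcc) = {noji, wiru, gnfq, yyjd}, |N(rfcc)| = 4.
G on 35 vertices is 4-regular; this is K(7,3), the Kneser graph.
The 4 distinct eigenvalues: [4.0, 2.0, -1.0, -3.0].
Lovász: ϑ = −35(-3)/(4+-1*(-3)) = 15.
= 15.000000000… (decimal).

15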